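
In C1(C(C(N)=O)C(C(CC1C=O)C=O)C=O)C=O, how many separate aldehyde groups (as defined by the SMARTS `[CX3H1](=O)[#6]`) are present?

4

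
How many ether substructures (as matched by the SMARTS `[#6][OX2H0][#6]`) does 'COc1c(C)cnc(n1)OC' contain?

[#6][OX2H0][#6] is the SMARTS for an ether: an aliphatic oxygen bridging two carbons with no H on the oxygen.
The molecule carries 2 separate instances of a methoxy ether (-OCH3) meeting every constraint; each maps to a distinct set of atoms, giving 2 matches.

2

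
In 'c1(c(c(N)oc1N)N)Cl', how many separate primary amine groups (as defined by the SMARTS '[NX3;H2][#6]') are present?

[NX3;H2][#6] is the SMARTS for a primary amine: a trivalent nitrogen with two H attached to carbon.
The molecule carries 3 separate instances of a primary amino group (-NH2) meeting every constraint; each maps to a distinct set of atoms, giving 3 matches.

3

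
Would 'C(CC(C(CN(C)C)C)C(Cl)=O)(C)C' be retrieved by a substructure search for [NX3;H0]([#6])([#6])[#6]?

The pattern [NX3;H0]([#6])([#6])[#6] describes a trivalent nitrogen with no H, bonded to three carbons — a tertiary amine.
The molecule carries a dimethylamino group (-N(CH3)2), whose atoms satisfy every constraint of the query, so the pattern matches.

Yes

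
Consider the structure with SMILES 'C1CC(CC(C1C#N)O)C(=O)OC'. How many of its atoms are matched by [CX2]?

1

The query [CX2] means: C with X2: aliphatic carbon with exactly 2 total connections.
Check the 13 heavy atoms by environment: 7× C (X4) → no; 1× C (X2) → match; 1× N (X1) → no; 2× O (X2) → no; 1× C (X3) → no; 1× O (X1) → no.
That gives 1 matching atom.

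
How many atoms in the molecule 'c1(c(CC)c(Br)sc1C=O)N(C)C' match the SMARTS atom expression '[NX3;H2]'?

The query [NX3;H2] means: aliphatic N with 3 total connections, two of them H — an -NH2 nitrogen (amine or amide).
Check the 13 heavy atoms by environment: 1× s (aromatic, H0, X2) → no; 4× c (aromatic, H0, X3) → no; 1× Br (H0, X1) → no; 1× C (H1, X3) → no; 1× O (H0, X1) → no; 1× N (H0, X3) → no; 3× C (H3, X4) → no; 1× C (H2, X4) → no.
No environment satisfies the query, so 0 matching atoms.

0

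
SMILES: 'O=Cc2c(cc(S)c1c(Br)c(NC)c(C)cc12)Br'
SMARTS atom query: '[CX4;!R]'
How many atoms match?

Check the 18 heavy atoms by environment: 10× c (aromatic, X3, in 6-ring) → no; 2× C (X4, acyclic) → match; 1× N (X3, acyclic) → no; 2× Br (X1, acyclic) → no; 1× S (X2, acyclic) → no; 1× C (X3, acyclic) → no; 1× O (X1, acyclic) → no.
That gives 2 matching atoms.

2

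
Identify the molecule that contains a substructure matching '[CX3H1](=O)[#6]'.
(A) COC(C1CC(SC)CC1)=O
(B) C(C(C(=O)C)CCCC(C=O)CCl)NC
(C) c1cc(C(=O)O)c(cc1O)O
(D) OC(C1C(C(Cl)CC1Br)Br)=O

[CX3H1](=O)[#6] describes an sp2 carbon with one H, double-bonded to O and single-bonded to carbon (an aldehyde).
(A) has a methyl-ester group (-C(=O)OCH3) but the carbonyl carbon has H0, not H1.
(B) contains an aldehyde (-CHO), which satisfies every atom and bond constraint.
(C) has a carboxylic acid group (-C(=O)OH) but the carbonyl carbon has H0 and is bonded to O, not H1.
(D) has a carboxylic acid group (-C(=O)OH) but the carbonyl carbon has H0 and is bonded to O, not H1.
So the answer is (B).

B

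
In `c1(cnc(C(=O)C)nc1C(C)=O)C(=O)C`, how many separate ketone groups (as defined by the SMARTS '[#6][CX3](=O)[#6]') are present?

[#6][CX3](=O)[#6] is the SMARTS for a ketone: a carbonyl carbon (no H) flanked by two carbons.
The molecule carries 3 separate instances of an acetyl/ketone group (-C(=O)CH3) meeting every constraint; each maps to a distinct set of atoms, giving 3 matches.

3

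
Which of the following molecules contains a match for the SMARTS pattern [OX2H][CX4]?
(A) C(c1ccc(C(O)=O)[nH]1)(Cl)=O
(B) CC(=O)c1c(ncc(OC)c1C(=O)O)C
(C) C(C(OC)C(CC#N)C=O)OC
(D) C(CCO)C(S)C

D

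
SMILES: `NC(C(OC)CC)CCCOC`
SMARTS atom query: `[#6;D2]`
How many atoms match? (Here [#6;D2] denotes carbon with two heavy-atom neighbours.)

The query [#6;D2] means: any carbon bonded to exactly two heavy atoms.
Check the 12 heavy atoms by environment: 4× C (D2) → match; 2× C (D3) → no; 3× C (D1) → no; 1× N (D1) → no; 2× O (D2) → no.
That gives 4 matching atoms.

4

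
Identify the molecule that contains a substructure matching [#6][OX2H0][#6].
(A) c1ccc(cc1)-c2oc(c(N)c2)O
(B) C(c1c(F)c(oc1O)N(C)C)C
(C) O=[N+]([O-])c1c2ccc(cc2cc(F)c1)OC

C

[#6][OX2H0][#6] describes an aliphatic oxygen bridging two carbons with no H on the oxygen (an ether).
(A) has a hydroxyl group (-OH) but the oxygen has H1, not H0 bridging two carbons.
(B) has a hydroxyl group (-OH) but the oxygen has H1, not H0 bridging two carbons.
(C) contains a methoxy ether (-OCH3), which satisfies every atom and bond constraint.
So the answer is (C).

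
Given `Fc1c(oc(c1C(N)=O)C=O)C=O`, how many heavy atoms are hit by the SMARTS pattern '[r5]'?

5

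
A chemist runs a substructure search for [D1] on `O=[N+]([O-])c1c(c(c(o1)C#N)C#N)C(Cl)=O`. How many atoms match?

The query [D1] means: atom with exactly one heavy-atom neighbour (degree 1).
Check the 15 heavy atoms by environment: 1× o (aromatic, D2) → no; 4× c (aromatic, D3) → no; 2× C (D2) → no; 2× N (D1) → match; 1× N (charge +1, D3) → no; 1× O (charge -1, D1) → match; 2× O (D1) → match; 1× C (D3) → no; 1× Cl (D1) → match.
Summing the matching environments: 2 + 1 + 2 + 1 = 6 matching atoms.

6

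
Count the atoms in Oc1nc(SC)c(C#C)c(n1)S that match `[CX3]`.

The query [CX3] means: C with X3: aliphatic carbon with exactly 3 total connections.
Check the 12 heavy atoms by environment: 2× n (aromatic, X2) → no; 4× c (aromatic, X3) → no; 2× S (X2) → no; 1× O (X2) → no; 1× C (X4) → no; 2× C (X2) → no.
No environment satisfies the query, so 0 matching atoms.

0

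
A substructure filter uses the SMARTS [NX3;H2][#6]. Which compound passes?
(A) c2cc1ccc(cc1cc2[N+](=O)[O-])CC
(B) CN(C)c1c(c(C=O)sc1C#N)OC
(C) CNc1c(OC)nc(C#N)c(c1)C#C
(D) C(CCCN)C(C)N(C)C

D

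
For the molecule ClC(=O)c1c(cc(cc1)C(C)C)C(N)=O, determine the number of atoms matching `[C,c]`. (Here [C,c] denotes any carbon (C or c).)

Check the 15 heavy atoms by environment: 6× c (aromatic) → match; 5× C → match; 2× O → no; 1× N → no; 1× Cl → no.
Summing the matching environments: 6 + 5 = 11 matching atoms.

11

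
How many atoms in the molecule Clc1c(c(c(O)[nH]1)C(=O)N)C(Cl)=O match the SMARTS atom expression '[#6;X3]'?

6

The query [#6;X3] means: any carbon (aromatic or not) with three total connections.
Check the 13 heavy atoms by environment: 1× n (aromatic, X3) → no; 4× c (aromatic, X3) → match; 1× O (X2) → no; 2× Cl (X1) → no; 2× C (X3) → match; 2× O (X1) → no; 1× N (X3) → no.
Summing the matching environments: 4 + 2 = 6 matching atoms.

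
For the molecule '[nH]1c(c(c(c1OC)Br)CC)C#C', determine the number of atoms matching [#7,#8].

2

The query [#7,#8] means: nitrogen or oxygen (comma = OR).
Check the 12 heavy atoms by environment: 1× n (aromatic) → match; 4× c (aromatic) → no; 5× C → no; 1× O → match; 1× Br → no.
Summing the matching environments: 1 + 1 = 2 matching atoms.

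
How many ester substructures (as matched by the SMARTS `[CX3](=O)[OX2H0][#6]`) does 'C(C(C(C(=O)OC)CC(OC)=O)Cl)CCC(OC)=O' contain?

3

[CX3](=O)[OX2H0][#6] is the SMARTS for an ester: a carbonyl carbon bonded to an oxygen that is itself bonded to carbon (no H on that O).
The molecule carries 3 separate instances of a methyl-ester group (-C(=O)OCH3) meeting every constraint; each maps to a distinct set of atoms, giving 3 matches.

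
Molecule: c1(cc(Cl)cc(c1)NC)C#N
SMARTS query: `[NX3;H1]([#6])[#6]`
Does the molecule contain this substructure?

Yes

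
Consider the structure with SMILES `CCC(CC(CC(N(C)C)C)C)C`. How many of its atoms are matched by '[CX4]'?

Check the 13 heavy atoms by environment: 12× C (X4) → match; 1× N (X3) → no.
That gives 12 matching atoms.

12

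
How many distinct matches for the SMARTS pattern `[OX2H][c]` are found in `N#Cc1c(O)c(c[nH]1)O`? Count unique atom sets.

[OX2H][c] is the SMARTS for a phenol: a hydroxyl oxygen attached to an aromatic carbon.
The molecule carries 2 separate instances of a hydroxyl group (-OH) meeting every constraint; each maps to a distinct set of atoms, giving 2 matches.

2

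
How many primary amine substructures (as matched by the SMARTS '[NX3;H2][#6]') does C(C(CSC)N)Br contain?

1

[NX3;H2][#6] is the SMARTS for a primary amine: a trivalent nitrogen with two H attached to carbon.
Exactly one fragment in the molecule meets all constraints, giving 1 match.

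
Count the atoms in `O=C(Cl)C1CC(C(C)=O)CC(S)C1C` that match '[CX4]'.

Check the 14 heavy atoms by environment: 8× C (X4) → match; 2× C (X3) → no; 2× O (X1) → no; 1× Cl (X1) → no; 1× S (X2) → no.
That gives 8 matching atoms.

8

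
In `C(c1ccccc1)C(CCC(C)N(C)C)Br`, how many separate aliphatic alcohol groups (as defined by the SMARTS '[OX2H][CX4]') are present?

0

[OX2H][CX4] is the SMARTS for an aliphatic alcohol: a hydroxyl oxygen bound to an sp3 (X4) carbon.
No fragment in the molecule satisfies every constraint, giving 0 matches.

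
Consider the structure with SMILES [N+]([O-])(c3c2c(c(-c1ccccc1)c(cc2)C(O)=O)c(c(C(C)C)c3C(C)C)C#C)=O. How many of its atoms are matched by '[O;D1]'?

4

Check the 30 heavy atoms by environment: 9× c (aromatic, D3) → no; 7× c (aromatic, D2) → no; 3× C (D3) → no; 3× O (D1) → match; 1× N (charge +1, D3) → no; 1× O (charge -1, D1) → match; 1× C (D2) → no; 5× C (D1) → no.
Summing the matching environments: 3 + 1 = 4 matching atoms.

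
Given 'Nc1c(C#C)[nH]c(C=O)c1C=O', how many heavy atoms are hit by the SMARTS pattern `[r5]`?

Check the 12 heavy atoms by environment: 1× n (aromatic, in 5-ring) → match; 4× c (aromatic, in 5-ring) → match; 1× N (acyclic) → no; 4× C (acyclic) → no; 2× O (acyclic) → no.
Summing the matching environments: 1 + 4 = 5 matching atoms.

5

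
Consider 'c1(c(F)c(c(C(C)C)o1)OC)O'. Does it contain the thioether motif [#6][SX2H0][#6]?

No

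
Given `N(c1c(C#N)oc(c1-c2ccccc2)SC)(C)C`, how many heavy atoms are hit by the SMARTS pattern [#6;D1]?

3

The query [#6;D1] means: carbon bonded to exactly one heavy atom.
Check the 18 heavy atoms by environment: 1× o (aromatic, D2) → no; 5× c (aromatic, D3) → no; 1× S (D2) → no; 3× C (D1) → match; 1× N (D3) → no; 5× c (aromatic, D2) → no; 1× C (D2) → no; 1× N (D1) → no.
That gives 3 matching atoms.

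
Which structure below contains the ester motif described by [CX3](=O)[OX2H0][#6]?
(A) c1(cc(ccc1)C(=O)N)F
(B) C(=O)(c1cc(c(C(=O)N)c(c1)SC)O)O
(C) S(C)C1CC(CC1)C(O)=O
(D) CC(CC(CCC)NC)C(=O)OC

D

[CX3](=O)[OX2H0][#6] describes a carbonyl carbon bonded to an oxygen that is itself bonded to carbon (no H on that O) (an ester).
(A) has a primary amide (-C(=O)NH2) but the carbonyl is bonded to N, not to an O-C linkage.
(B) has a primary amide (-C(=O)NH2) but the carbonyl is bonded to N, not to an O-C linkage.
(C) has a carboxylic acid group (-C(=O)OH) but the singly-bonded O carries H (OX2H1, not H0).
(D) contains a methyl-ester group (-C(=O)OCH3), which satisfies every atom and bond constraint.
So the answer is (D).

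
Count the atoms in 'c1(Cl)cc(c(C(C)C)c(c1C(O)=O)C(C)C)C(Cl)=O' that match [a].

6

The query [a] means: a matches any aromatic atom.
Check the 19 heavy atoms by environment: 6× c (aromatic) → match; 8× C → no; 3× O → no; 2× Cl → no.
That gives 6 matching atoms.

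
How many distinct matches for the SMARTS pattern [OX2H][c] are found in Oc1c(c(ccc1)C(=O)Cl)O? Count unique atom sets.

2

[OX2H][c] is the SMARTS for a phenol: a hydroxyl oxygen attached to an aromatic carbon.
The molecule carries 2 separate instances of a hydroxyl group (-OH) meeting every constraint; each maps to a distinct set of atoms, giving 2 matches.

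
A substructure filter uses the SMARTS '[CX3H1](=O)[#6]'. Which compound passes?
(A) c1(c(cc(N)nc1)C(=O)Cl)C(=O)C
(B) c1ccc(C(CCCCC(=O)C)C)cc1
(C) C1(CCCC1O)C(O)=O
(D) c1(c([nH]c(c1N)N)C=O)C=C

D

[CX3H1](=O)[#6] describes an sp2 carbon with one H, double-bonded to O and single-bonded to carbon (an aldehyde).
(A) has an acetyl/ketone group (-C(=O)CH3) but the carbonyl carbon has H0 (two carbon neighbours), not H1.
(B) has an acetyl/ketone group (-C(=O)CH3) but the carbonyl carbon has H0 (two carbon neighbours), not H1.
(C) has a carboxylic acid group (-C(=O)OH) but the carbonyl carbon has H0 and is bonded to O, not H1.
(D) contains an aldehyde (-CHO), which satisfies every atom and bond constraint.
So the answer is (D).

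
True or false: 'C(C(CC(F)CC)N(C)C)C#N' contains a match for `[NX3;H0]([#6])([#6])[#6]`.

True

The pattern [NX3;H0]([#6])([#6])[#6] describes a trivalent nitrogen with no H, bonded to three carbons — a tertiary amine.
The molecule carries a dimethylamino group (-N(CH3)2), whose atoms satisfy every constraint of the query, so the pattern matches.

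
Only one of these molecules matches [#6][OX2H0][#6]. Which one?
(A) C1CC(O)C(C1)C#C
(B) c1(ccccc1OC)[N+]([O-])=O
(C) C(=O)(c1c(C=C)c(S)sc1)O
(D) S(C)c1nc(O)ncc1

B

[#6][OX2H0][#6] describes an aliphatic oxygen bridging two carbons with no H on the oxygen (an ether).
(A) has a hydroxyl group (-OH) but the oxygen has H1, not H0 bridging two carbons.
(B) contains a methoxy ether (-OCH3), which satisfies every atom and bond constraint.
(C) has a carboxylic acid group (-C(=O)OH) but the -OH oxygen has H1; the =O is OX1, not OX2.
(D) has a hydroxyl group (-OH) but the oxygen has H1, not H0 bridging two carbons.
So the answer is (B).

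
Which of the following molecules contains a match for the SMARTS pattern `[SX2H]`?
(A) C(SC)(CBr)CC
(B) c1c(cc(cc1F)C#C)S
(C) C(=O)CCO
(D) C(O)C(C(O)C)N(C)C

B

[SX2H] describes an aliphatic sulfur with two connections, one being H (a thiol).
(A) has a methylthio ether (-SCH3) but the sulfur has H0 (bonded to two carbons), not H1.
(B) contains a thiol (-SH), which satisfies every atom and bond constraint.
(C) has a hydroxyl group (-OH) but it is an -OH, not an -SH.
(D) has a hydroxyl group (-OH) but it is an -OH, not an -SH.
So the answer is (B).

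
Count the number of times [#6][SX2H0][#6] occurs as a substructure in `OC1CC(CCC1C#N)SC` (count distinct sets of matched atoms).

1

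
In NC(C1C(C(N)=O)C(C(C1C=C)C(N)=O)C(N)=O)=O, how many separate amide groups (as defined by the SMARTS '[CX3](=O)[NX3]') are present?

4

[CX3](=O)[NX3] is the SMARTS for an amide: a carbonyl carbon bonded to a trivalent nitrogen.
The molecule carries 4 separate instances of a primary amide (-C(=O)NH2) meeting every constraint; each maps to a distinct set of atoms, giving 4 matches.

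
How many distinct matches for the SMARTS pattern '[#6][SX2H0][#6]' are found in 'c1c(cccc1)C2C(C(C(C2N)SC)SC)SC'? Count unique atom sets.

3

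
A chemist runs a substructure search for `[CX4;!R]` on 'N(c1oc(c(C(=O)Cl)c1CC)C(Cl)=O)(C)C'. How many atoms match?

The query [CX4;!R] means: aliphatic carbon with four total connections, not in a ring.
Check the 16 heavy atoms by environment: 1× o (aromatic, X2, in 5-ring) → no; 4× c (aromatic, X3, in 5-ring) → no; 4× C (X4, acyclic) → match; 2× C (X3, acyclic) → no; 2× O (X1, acyclic) → no; 2× Cl (X1, acyclic) → no; 1× N (X3, acyclic) → no.
That gives 4 matching atoms.

4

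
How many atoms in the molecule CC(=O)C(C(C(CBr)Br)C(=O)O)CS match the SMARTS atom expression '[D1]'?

7

The query [D1] means: atom with exactly one heavy-atom neighbour (degree 1).
Check the 14 heavy atoms by environment: 2× C (D2) → no; 5× C (D3) → no; 2× Br (D1) → match; 3× O (D1) → match; 1× C (D1) → match; 1× S (D1) → match.
Summing the matching environments: 2 + 3 + 1 + 1 = 7 matching atoms.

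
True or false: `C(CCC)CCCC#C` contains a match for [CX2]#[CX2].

True

The pattern [CX2]#[CX2] describes a carbon-carbon triple bond — an alkyne.
The molecule carries an ethynyl group (-C#CH), whose atoms satisfy every constraint of the query, so the pattern matches.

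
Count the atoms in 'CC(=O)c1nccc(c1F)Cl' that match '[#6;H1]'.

2

Check the 11 heavy atoms by environment: 1× n (aromatic, H0) → no; 2× c (aromatic, H1) → match; 3× c (aromatic, H0) → no; 1× F (H0) → no; 1× C (H0) → no; 1× O (H0) → no; 1× C (H3) → no; 1× Cl (H0) → no.
That gives 2 matching atoms.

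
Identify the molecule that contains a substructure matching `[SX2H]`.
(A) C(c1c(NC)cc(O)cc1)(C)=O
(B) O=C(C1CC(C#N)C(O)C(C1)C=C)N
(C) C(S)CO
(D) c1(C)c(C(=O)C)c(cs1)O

C

[SX2H] describes an aliphatic sulfur with two connections, one being H (a thiol).
(A) has a hydroxyl group (-OH) but it is an -OH, not an -SH.
(B) has a hydroxyl group (-OH) but it is an -OH, not an -SH.
(C) contains a thiol (-SH), which satisfies every atom and bond constraint.
(D) has a hydroxyl group (-OH) but it is an -OH, not an -SH.
So the answer is (C).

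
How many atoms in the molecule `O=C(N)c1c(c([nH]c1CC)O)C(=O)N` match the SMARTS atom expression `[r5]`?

5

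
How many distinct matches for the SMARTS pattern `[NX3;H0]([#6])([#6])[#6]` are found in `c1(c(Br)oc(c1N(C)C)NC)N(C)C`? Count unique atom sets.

2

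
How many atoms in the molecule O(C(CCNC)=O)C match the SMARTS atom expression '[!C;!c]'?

3

The query [!C;!c] means: neither aliphatic nor aromatic carbon — same as [!#6].
Check the 8 heavy atoms by environment: 5× C → no; 1× N → match; 2× O → match.
Summing the matching environments: 1 + 2 = 3 matching atoms.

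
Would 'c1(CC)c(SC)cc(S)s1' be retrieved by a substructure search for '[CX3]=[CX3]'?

No

The pattern [CX3]=[CX3] describes a non-aromatic C=C double bond between two sp2 carbons — an alkene.
The closest candidate here is an ethyl group (-CH2CH3), but its C-C bond is a single bond between CX4 carbons, not CX3=CX3. No other fragment satisfies the full query, so there is no match.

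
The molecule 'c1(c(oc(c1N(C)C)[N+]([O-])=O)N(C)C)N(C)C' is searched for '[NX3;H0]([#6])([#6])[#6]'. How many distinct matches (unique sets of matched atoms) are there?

3

[NX3;H0]([#6])([#6])[#6] is the SMARTS for a tertiary amine: a trivalent nitrogen with no H, bonded to three carbons.
The molecule carries 3 separate instances of a dimethylamino group (-N(CH3)2) meeting every constraint; each maps to a distinct set of atoms, giving 3 matches.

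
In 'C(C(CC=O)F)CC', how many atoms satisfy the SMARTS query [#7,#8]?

The query [#7,#8] means: nitrogen or oxygen (comma = OR).
Check the 8 heavy atoms by environment: 6× C → no; 1× O → match; 1× F → no.
That gives 1 matching atom.

1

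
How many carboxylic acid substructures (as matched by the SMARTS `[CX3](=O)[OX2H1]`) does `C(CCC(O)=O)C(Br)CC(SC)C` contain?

[CX3](=O)[OX2H1] is the SMARTS for a carboxylic acid: an sp2 carbon double-bonded to O and single-bonded to an -OH oxygen.
Exactly one fragment in the molecule meets all constraints, giving 1 match.

1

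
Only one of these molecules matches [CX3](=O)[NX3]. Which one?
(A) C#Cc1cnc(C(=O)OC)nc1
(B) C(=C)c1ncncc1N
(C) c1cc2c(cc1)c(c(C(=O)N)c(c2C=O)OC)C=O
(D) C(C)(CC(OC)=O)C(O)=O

C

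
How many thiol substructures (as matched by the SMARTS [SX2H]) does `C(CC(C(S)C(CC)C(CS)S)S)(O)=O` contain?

[SX2H] is the SMARTS for a thiol: an aliphatic sulfur with two connections, one being H.
The molecule carries 4 separate instances of a thiol (-SH) meeting every constraint; each maps to a distinct set of atoms, giving 4 matches.

4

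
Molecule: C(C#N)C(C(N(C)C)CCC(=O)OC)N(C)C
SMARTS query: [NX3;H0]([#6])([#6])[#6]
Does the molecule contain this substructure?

The pattern [NX3;H0]([#6])([#6])[#6] describes a trivalent nitrogen with no H, bonded to three carbons — a tertiary amine.
The molecule carries a dimethylamino group (-N(CH3)2), whose atoms satisfy every constraint of the query, so the pattern matches.

Yes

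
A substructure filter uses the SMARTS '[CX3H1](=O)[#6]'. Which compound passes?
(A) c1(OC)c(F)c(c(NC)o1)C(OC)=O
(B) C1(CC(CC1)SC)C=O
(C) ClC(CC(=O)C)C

B

[CX3H1](=O)[#6] describes an sp2 carbon with one H, double-bonded to O and single-bonded to carbon (an aldehyde).
(A) has a methyl-ester group (-C(=O)OCH3) but the carbonyl carbon has H0, not H1.
(B) contains an aldehyde (-CHO), which satisfies every atom and bond constraint.
(C) has an acetyl/ketone group (-C(=O)CH3) but the carbonyl carbon has H0 (two carbon neighbours), not H1.
So the answer is (B).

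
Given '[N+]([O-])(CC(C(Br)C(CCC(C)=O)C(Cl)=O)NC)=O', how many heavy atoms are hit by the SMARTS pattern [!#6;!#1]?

8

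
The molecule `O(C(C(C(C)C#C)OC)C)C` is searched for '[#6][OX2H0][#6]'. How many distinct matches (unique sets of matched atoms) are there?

2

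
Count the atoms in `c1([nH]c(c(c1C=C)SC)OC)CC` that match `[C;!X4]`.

2

The query [C;!X4] means: aliphatic carbon that does not have four total connections.
Check the 13 heavy atoms by environment: 1× n (aromatic, X3) → no; 4× c (aromatic, X3) → no; 4× C (X4) → no; 1× S (X2) → no; 1× O (X2) → no; 2× C (X3) → match.
That gives 2 matching atoms.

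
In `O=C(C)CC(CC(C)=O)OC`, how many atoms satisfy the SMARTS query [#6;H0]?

2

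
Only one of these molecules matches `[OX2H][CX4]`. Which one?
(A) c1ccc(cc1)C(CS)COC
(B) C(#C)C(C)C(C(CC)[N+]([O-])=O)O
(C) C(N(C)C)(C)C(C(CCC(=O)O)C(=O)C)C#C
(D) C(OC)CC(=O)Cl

B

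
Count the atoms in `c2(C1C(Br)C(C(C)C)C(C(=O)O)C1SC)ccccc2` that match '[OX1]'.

1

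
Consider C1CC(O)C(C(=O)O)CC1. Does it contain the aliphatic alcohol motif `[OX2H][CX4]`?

Yes

The pattern [OX2H][CX4] describes a hydroxyl oxygen bound to an sp3 (X4) carbon — an aliphatic alcohol.
The molecule carries a hydroxyl group (-OH), whose atoms satisfy every constraint of the query, so the pattern matches.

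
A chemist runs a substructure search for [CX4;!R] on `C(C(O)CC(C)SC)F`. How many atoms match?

6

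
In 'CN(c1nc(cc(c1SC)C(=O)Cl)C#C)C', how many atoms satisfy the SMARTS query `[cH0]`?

The query [cH0] means: aromatic carbon with no attached hydrogen (substituted or ring-fusion).
Check the 16 heavy atoms by environment: 1× n (aromatic, H0) → no; 4× c (aromatic, H0) → match; 1× c (aromatic, H1) → no; 2× C (H0) → no; 1× O (H0) → no; 1× Cl (H0) → no; 1× N (H0) → no; 3× C (H3) → no; 1× C (H1) → no; 1× S (H0) → no.
That gives 4 matching atoms.

4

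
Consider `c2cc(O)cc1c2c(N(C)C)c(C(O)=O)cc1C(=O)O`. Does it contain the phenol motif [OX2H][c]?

Yes

The pattern [OX2H][c] describes a hydroxyl oxygen attached to an aromatic carbon — a phenol.
The molecule carries a hydroxyl group (-OH), whose atoms satisfy every constraint of the query, so the pattern matches.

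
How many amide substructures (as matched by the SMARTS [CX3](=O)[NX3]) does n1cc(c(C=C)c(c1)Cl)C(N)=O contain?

1

[CX3](=O)[NX3] is the SMARTS for an amide: a carbonyl carbon bonded to a trivalent nitrogen.
Exactly one fragment in the molecule meets all constraints, giving 1 match.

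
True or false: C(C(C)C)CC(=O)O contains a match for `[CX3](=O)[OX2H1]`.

The pattern [CX3](=O)[OX2H1] describes an sp2 carbon double-bonded to O and single-bonded to an -OH oxygen — a carboxylic acid.
The molecule carries a carboxylic acid group (-C(=O)OH), whose atoms satisfy every constraint of the query, so the pattern matches.

True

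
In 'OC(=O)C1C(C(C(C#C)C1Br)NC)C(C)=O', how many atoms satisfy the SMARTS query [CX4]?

7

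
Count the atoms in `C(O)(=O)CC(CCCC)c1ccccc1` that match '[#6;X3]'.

The query [#6;X3] means: any carbon (aromatic or not) with three total connections.
Check the 15 heavy atoms by environment: 6× C (X4) → no; 6× c (aromatic, X3) → match; 1× C (X3) → match; 1× O (X1) → no; 1× O (X2) → no.
Summing the matching environments: 6 + 1 = 7 matching atoms.

7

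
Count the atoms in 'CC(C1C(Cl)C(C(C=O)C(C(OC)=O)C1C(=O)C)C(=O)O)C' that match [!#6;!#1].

The query [!#6;!#1] means: not carbon and not hydrogen — any heteroatom.
Check the 22 heavy atoms by environment: 15× C → no; 6× O → match; 1× Cl → match.
Summing the matching environments: 6 + 1 = 7 matching atoms.

7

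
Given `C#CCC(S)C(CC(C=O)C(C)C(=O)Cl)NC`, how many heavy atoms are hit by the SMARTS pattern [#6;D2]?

4

The query [#6;D2] means: any carbon bonded to exactly two heavy atoms.
Check the 17 heavy atoms by environment: 4× C (D2) → match; 5× C (D3) → no; 3× C (D1) → no; 1× S (D1) → no; 2× O (D1) → no; 1× Cl (D1) → no; 1× N (D2) → no.
That gives 4 matching atoms.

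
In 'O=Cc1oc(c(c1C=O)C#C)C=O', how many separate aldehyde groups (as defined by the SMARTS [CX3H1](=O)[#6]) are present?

[CX3H1](=O)[#6] is the SMARTS for an aldehyde: an sp2 carbon with one H, double-bonded to O and single-bonded to carbon.
The molecule carries 3 separate instances of an aldehyde (-CHO) meeting every constraint; each maps to a distinct set of atoms, giving 3 matches.

3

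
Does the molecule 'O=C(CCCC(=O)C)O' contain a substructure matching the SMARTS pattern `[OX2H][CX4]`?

No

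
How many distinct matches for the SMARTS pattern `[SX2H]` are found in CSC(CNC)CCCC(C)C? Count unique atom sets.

0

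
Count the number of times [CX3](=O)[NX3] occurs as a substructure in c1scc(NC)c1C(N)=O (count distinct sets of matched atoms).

1

[CX3](=O)[NX3] is the SMARTS for an amide: a carbonyl carbon bonded to a trivalent nitrogen.
Exactly one fragment in the molecule meets all constraints, giving 1 match.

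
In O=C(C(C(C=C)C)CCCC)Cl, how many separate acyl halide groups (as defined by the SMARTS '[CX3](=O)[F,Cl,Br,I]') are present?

1

[CX3](=O)[F,Cl,Br,I] is the SMARTS for an acyl halide: a carbonyl carbon bonded to a halogen.
Exactly one fragment in the molecule meets all constraints, giving 1 match.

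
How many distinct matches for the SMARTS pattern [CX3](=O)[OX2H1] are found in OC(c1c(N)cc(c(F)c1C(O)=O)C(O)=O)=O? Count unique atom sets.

[CX3](=O)[OX2H1] is the SMARTS for a carboxylic acid: an sp2 carbon double-bonded to O and single-bonded to an -OH oxygen.
The molecule carries 3 separate instances of a carboxylic acid group (-C(=O)OH) meeting every constraint; each maps to a distinct set of atoms, giving 3 matches.

3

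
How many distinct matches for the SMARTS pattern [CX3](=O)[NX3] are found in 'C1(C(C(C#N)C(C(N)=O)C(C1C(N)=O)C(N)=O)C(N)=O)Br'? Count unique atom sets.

4

[CX3](=O)[NX3] is the SMARTS for an amide: a carbonyl carbon bonded to a trivalent nitrogen.
The molecule carries 4 separate instances of a primary amide (-C(=O)NH2) meeting every constraint; each maps to a distinct set of atoms, giving 4 matches.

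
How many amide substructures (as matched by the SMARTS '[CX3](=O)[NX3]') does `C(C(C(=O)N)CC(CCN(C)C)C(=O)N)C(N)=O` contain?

3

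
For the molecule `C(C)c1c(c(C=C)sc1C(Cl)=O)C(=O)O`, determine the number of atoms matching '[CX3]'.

4

The query [CX3] means: C with X3: aliphatic carbon with exactly 3 total connections.
Check the 15 heavy atoms by environment: 1× s (aromatic, X2) → no; 4× c (aromatic, X3) → no; 4× C (X3) → match; 2× O (X1) → no; 1× Cl (X1) → no; 1× O (X2) → no; 2× C (X4) → no.
That gives 4 matching atoms.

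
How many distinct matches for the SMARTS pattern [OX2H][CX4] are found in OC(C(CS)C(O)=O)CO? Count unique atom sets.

2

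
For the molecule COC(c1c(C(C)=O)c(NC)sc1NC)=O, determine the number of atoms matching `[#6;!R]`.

6

Check the 16 heavy atoms by environment: 1× s (aromatic, in 5-ring) → no; 4× c (aromatic, in 5-ring) → no; 2× N (acyclic) → no; 6× C (acyclic) → match; 3× O (acyclic) → no.
That gives 6 matching atoms.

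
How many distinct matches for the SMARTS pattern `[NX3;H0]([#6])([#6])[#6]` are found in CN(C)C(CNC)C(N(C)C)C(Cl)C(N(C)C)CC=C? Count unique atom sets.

3

[NX3;H0]([#6])([#6])[#6] is the SMARTS for a tertiary amine: a trivalent nitrogen with no H, bonded to three carbons.
The molecule carries 3 separate instances of a dimethylamino group (-N(CH3)2) meeting every constraint; each maps to a distinct set of atoms, giving 3 matches.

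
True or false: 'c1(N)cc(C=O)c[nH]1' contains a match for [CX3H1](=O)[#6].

True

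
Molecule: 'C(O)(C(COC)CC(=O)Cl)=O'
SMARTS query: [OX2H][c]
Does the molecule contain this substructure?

No

The pattern [OX2H][c] describes a hydroxyl oxygen attached to an aromatic carbon — a phenol.
The closest candidate here is a methoxy ether (-OCH3), but the oxygen has H0, not H1. No other fragment satisfies the full query, so there is no match.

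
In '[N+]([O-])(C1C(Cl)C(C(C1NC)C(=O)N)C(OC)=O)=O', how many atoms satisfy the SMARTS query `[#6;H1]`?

The query [#6;H1] means: any carbon bearing exactly one hydrogen.
Check the 18 heavy atoms by environment: 5× C (H1) → match; 2× C (H0) → no; 4× O (H0) → no; 1× N (H2) → no; 1× N (H1) → no; 2× C (H3) → no; 1× Cl (H0) → no; 1× N (charge +1, H0) → no; 1× O (charge -1, H0) → no.
That gives 5 matching atoms.

5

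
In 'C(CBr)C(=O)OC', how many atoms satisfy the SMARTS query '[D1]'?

3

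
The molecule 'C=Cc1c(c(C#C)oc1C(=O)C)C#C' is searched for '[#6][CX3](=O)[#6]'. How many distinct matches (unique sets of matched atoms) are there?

1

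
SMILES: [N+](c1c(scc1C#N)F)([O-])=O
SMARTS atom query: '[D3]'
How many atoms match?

4

The query [D3] means: atom with exactly three heavy-atom neighbours.
Check the 11 heavy atoms by environment: 1× s (aromatic, D2) → no; 1× c (aromatic, D2) → no; 3× c (aromatic, D3) → match; 1× C (D2) → no; 1× N (D1) → no; 1× N (charge +1, D3) → match; 1× O (charge -1, D1) → no; 1× O (D1) → no; 1× F (D1) → no.
Summing the matching environments: 3 + 1 = 4 matching atoms.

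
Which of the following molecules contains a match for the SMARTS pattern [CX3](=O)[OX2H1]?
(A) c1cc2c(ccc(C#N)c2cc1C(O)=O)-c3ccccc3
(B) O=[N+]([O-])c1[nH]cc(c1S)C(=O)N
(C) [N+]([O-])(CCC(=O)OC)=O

A

[CX3](=O)[OX2H1] describes an sp2 carbon double-bonded to O and single-bonded to an -OH oxygen (a carboxylic acid).
(A) contains a carboxylic acid group (-C(=O)OH), which satisfies every atom and bond constraint.
(B) has a primary amide (-C(=O)NH2) but the carbonyl is bonded to N, not to an -OH oxygen.
(C) has a methyl-ester group (-C(=O)OCH3) but the singly-bonded O has no H (OX2H0, not OX2H1).
So the answer is (A).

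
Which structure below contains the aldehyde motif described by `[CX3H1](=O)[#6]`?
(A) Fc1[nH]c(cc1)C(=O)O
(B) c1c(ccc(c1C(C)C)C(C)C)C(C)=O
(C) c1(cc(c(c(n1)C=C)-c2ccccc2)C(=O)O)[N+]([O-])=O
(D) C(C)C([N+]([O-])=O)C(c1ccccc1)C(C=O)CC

D

[CX3H1](=O)[#6] describes an sp2 carbon with one H, double-bonded to O and single-bonded to carbon (an aldehyde).
(A) has a carboxylic acid group (-C(=O)OH) but the carbonyl carbon has H0 and is bonded to O, not H1.
(B) has an acetyl/ketone group (-C(=O)CH3) but the carbonyl carbon has H0 (two carbon neighbours), not H1.
(C) has a carboxylic acid group (-C(=O)OH) but the carbonyl carbon has H0 and is bonded to O, not H1.
(D) contains an aldehyde (-CHO), which satisfies every atom and bond constraint.
So the answer is (D).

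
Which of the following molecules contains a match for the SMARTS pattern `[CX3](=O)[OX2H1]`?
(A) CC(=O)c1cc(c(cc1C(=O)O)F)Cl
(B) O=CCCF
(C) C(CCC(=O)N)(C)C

A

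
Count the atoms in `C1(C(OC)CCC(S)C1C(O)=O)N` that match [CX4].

The query [CX4] means: C with X4: aliphatic carbon with exactly 4 total connections (bonds + H).
Check the 13 heavy atoms by environment: 7× C (X4) → match; 2× O (X2) → no; 1× C (X3) → no; 1× O (X1) → no; 1× N (X3) → no; 1× S (X2) → no.
That gives 7 matching atoms.

7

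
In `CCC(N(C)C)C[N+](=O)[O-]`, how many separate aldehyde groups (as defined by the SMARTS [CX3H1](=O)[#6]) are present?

[CX3H1](=O)[#6] is the SMARTS for an aldehyde: an sp2 carbon with one H, double-bonded to O and single-bonded to carbon.
No fragment in the molecule satisfies every constraint, giving 0 matches.

0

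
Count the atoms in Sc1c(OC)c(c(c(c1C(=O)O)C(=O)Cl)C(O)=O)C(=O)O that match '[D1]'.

10

Check the 21 heavy atoms by environment: 6× c (aromatic, D3) → no; 1× O (D2) → no; 1× C (D1) → match; 4× C (D3) → no; 7× O (D1) → match; 1× Cl (D1) → match; 1× S (D1) → match.
Summing the matching environments: 1 + 7 + 1 + 1 = 10 matching atoms.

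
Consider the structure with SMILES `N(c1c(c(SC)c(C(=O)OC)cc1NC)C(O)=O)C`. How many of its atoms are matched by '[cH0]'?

5

Check the 19 heavy atoms by environment: 1× c (aromatic, H1) → no; 5× c (aromatic, H0) → match; 2× N (H1) → no; 4× C (H3) → no; 2× C (H0) → no; 3× O (H0) → no; 1× O (H1) → no; 1× S (H0) → no.
That gives 5 matching atoms.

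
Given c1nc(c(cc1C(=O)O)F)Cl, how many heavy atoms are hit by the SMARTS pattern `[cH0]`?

3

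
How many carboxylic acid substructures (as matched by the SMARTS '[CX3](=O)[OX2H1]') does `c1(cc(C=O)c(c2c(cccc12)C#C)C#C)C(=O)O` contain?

1

[CX3](=O)[OX2H1] is the SMARTS for a carboxylic acid: an sp2 carbon double-bonded to O and single-bonded to an -OH oxygen.
Exactly one fragment in the molecule meets all constraints, giving 1 match.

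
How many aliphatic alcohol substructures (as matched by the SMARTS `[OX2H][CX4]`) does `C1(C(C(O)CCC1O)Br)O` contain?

[OX2H][CX4] is the SMARTS for an aliphatic alcohol: a hydroxyl oxygen bound to an sp3 (X4) carbon.
The molecule carries 3 separate instances of a hydroxyl group (-OH) meeting every constraint; each maps to a distinct set of atoms, giving 3 matches.

3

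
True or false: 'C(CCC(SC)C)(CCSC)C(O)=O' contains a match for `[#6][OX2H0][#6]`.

The pattern [#6][OX2H0][#6] describes an aliphatic oxygen bridging two carbons with no H on the oxygen — an ether.
The closest candidate here is a carboxylic acid group (-C(=O)OH), but the -OH oxygen has H1; the =O is OX1, not OX2. No other fragment satisfies the full query, so there is no match.

False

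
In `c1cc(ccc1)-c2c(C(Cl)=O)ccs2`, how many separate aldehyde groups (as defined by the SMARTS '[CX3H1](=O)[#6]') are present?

0

[CX3H1](=O)[#6] is the SMARTS for an aldehyde: an sp2 carbon with one H, double-bonded to O and single-bonded to carbon.
No fragment in the molecule satisfies every constraint, giving 0 matches.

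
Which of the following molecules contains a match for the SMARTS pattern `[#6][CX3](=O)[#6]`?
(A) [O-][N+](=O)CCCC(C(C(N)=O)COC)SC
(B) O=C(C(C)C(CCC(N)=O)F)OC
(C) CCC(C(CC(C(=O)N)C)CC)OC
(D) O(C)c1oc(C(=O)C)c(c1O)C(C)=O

[#6][CX3](=O)[#6] describes a carbonyl carbon (no H) flanked by two carbons (a ketone).
(A) has a primary amide (-C(=O)NH2) but one neighbour of the carbonyl carbon is N, not C.
(B) has a primary amide (-C(=O)NH2) but one neighbour of the carbonyl carbon is N, not C.
(C) has a primary amide (-C(=O)NH2) but one neighbour of the carbonyl carbon is N, not C.
(D) contains an acetyl/ketone group (-C(=O)CH3), which satisfies every atom and bond constraint.
So the answer is (D).

D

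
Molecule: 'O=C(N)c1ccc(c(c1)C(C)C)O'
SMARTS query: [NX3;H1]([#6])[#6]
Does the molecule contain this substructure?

No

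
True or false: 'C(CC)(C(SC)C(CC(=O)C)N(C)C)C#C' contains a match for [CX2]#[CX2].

True

The pattern [CX2]#[CX2] describes a carbon-carbon triple bond — an alkyne.
The molecule carries an ethynyl group (-C#CH), whose atoms satisfy every constraint of the query, so the pattern matches.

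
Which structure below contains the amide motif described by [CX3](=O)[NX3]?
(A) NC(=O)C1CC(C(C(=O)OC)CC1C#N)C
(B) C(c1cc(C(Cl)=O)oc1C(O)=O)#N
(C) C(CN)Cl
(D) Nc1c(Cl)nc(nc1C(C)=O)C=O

A

[CX3](=O)[NX3] describes a carbonyl carbon bonded to a trivalent nitrogen (an amide).
(A) contains a primary amide (-C(=O)NH2), which satisfies every atom and bond constraint.
(B) has a nitrile (-C#N) but the nitrile N is NX1 (triple-bonded), not NX3.
(C) has a primary amino group (-NH2) but the -NH2 is not attached to a carbonyl carbon.
(D) has a primary amino group (-NH2) but the -NH2 is not attached to a carbonyl carbon.
So the answer is (A).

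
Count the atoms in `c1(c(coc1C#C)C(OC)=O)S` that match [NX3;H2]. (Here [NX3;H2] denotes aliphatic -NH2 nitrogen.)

0

The query [NX3;H2] means: aliphatic N with 3 total connections, two of them H — an -NH2 nitrogen (amine or amide).
Check the 12 heavy atoms by environment: 1× o (aromatic, H0, X2) → no; 3× c (aromatic, H0, X3) → no; 1× c (aromatic, H1, X3) → no; 1× C (H0, X2) → no; 1× C (H1, X2) → no; 1× S (H1, X2) → no; 1× C (H0, X3) → no; 1× O (H0, X1) → no; 1× O (H0, X2) → no; 1× C (H3, X4) → no.
No environment satisfies the query, so 0 matching atoms.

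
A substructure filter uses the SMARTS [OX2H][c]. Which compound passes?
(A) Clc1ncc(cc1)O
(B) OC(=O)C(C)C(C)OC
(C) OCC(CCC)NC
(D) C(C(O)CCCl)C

A

[OX2H][c] describes a hydroxyl oxygen attached to an aromatic carbon (a phenol).
(A) contains a hydroxyl group (-OH), which satisfies every atom and bond constraint.
(B) has a methoxy ether (-OCH3) but the oxygen has H0, not H1.
(C) has a hydroxyl group (-OH) but the -OH is on an aliphatic carbon, not an aromatic c.
(D) has a hydroxyl group (-OH) but the -OH is on an aliphatic carbon, not an aromatic c.
So the answer is (A).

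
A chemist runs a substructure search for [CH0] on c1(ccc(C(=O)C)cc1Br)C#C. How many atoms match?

2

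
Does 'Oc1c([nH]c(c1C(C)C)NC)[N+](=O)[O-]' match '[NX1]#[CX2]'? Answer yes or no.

No

The pattern [NX1]#[CX2] describes a nitrogen triple-bonded to a two-connected carbon — a nitrile.
The closest candidate here is a nitro group (-[N+](=O)[O-]), but there is no C#N triple bond. No other fragment satisfies the full query, so there is no match.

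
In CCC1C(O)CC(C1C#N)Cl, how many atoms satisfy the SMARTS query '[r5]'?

5

The query [r5] means: r5 matches atoms in a five-membered ring.
Check the 11 heavy atoms by environment: 5× C (in 5-ring) → match; 3× C (acyclic) → no; 1× N (acyclic) → no; 1× O (acyclic) → no; 1× Cl (acyclic) → no.
That gives 5 matching atoms.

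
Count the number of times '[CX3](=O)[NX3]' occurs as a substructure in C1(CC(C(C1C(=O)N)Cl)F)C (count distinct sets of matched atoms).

1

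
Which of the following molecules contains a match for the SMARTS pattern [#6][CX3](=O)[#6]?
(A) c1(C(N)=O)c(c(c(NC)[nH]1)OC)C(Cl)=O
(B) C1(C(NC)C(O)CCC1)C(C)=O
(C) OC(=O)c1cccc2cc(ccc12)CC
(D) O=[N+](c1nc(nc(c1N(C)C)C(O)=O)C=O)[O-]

B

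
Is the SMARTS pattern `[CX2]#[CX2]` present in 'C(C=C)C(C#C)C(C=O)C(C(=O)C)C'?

Yes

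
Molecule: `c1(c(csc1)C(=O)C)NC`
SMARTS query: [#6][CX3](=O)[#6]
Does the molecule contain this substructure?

Yes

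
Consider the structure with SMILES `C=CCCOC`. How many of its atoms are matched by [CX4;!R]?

3

The query [CX4;!R] means: aliphatic carbon with four total connections, not in a ring.
Check the 6 heavy atoms by environment: 3× C (X4, acyclic) → match; 2× C (X3, acyclic) → no; 1× O (X2, acyclic) → no.
That gives 3 matching atoms.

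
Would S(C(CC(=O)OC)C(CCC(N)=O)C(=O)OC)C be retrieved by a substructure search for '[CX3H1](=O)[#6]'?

The pattern [CX3H1](=O)[#6] describes an sp2 carbon with one H, double-bonded to O and single-bonded to carbon — an aldehyde.
The closest candidate here is a methyl-ester group (-C(=O)OCH3), but the carbonyl carbon has H0, not H1. No other fragment satisfies the full query, so there is no match.

No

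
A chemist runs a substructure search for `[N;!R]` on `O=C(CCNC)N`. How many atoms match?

Check the 7 heavy atoms by environment: 4× C (acyclic) → no; 2× N (acyclic) → match; 1× O (acyclic) → no.
That gives 2 matching atoms.

2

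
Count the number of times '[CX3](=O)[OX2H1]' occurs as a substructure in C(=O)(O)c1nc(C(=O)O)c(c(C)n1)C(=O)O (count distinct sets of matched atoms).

[CX3](=O)[OX2H1] is the SMARTS for a carboxylic acid: an sp2 carbon double-bonded to O and single-bonded to an -OH oxygen.
The molecule carries 3 separate instances of a carboxylic acid group (-C(=O)OH) meeting every constraint; each maps to a distinct set of atoms, giving 3 matches.

3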